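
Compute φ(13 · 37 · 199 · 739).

63125568

φ(70736341) = 70736341 · (1 − 1/13) · (1 − 1/37) · (1 − 1/199) · (1 − 1/739)
       = 70736341 · 63125568/70736341 = 63125568.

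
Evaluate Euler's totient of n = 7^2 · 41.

1680

φ(2009) = 2009 · (1 − 1/7) · (1 − 1/41)
       = 2009 · 240/287 = 1680.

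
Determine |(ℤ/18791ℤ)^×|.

Prime factorization: 18791 = 19 × 23 × 43.
φ(19) = 19 − 1 = 18.
φ(23) = 23 − 1 = 22.
φ(43) = 43 − 1 = 42.
Multiply: 18 · 22 · 42 = 16632.

16632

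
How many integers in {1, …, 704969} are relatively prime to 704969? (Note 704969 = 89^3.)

697048

φ(89^3) = 89^2·(89−1) = 7921·88 = 697048.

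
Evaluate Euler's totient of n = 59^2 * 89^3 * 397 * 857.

808558861625856

φ(59^2) = 59^2 − 59^1 = 3481 − 59 = 3422.
φ(89^3) = 89^3 − 89^2 = 704969 − 7921 = 697048.
φ(397) = 397 − 1 = 396.
φ(857) = 857 − 1 = 856.
Since φ is multiplicative, φ(834920975593381) = 3422 · 697048 · 396 · 856 = 808558861625856.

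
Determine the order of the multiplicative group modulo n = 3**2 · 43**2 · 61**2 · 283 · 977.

φ(3^2) = 3^1·(3−1) = 3·2 = 6.
φ(43^2) = 43^2 − 43^1 = 1849 − 43 = 1806.
φ(61^2) = 61^1·(61−1) = 61·60 = 3660.
φ(283) = 283 − 1 = 282.
φ(977) = 977 − 1 = 976.
Since φ is multiplicative, φ(17120643726051) = 6 · 1806 · 3660 · 282 · 976 = 10915635064320.

10915635064320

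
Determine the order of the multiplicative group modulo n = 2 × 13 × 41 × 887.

425280

φ(2) = 2 − 1 = 1.
φ(13) = 13 − 1 = 12.
φ(41) = 41 − 1 = 40.
φ(887) = 887 − 1 = 886.
Multiply: 1 · 12 · 40 · 886 = 425280.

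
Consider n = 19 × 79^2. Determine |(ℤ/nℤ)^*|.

φ(19) = 19 − 1 = 18.
φ(79^2) = 79^1·(79−1) = 79·78 = 6162.
Since φ is multiplicative, φ(118579) = 18 · 6162 = 110916.

110916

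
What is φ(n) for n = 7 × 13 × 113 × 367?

2951424

φ(7) = 7 − 1 = 6.
φ(13) = 13 − 1 = 12.
φ(113) = 113 − 1 = 112.
φ(367) = 367 − 1 = 366.
Multiply: 6 · 12 · 112 · 366 = 2951424.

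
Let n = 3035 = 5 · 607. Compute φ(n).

φ(5) = 5 − 1 = 4.
φ(607) = 607 − 1 = 606.
Multiply: 4 · 606 = 2424.

2424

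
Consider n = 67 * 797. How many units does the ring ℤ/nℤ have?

52536

φ(53399) = 53399 · (1 − 1/67) · (1 − 1/797)
       = 53399 · 52536/53399 = 52536.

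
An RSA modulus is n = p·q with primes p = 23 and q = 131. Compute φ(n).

φ(23) = 23 − 1 = 22.
φ(131) = 131 − 1 = 130.
Multiply: 22 · 130 = 2860.

2860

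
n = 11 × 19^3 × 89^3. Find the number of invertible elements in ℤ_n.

φ(11) = 11 − 1 = 10.
φ(19^3) = 19^2·(19−1) = 361·18 = 6498.
φ(89^3) = 89^2·(89−1) = 7921·88 = 697048.
Since φ is multiplicative, φ(53189206081) = 10 · 6498 · 697048 = 45294179040.

45294179040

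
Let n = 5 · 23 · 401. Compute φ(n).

35200

φ(5) = 5 − 1 = 4.
φ(23) = 23 − 1 = 22.
φ(401) = 401 − 1 = 400.
φ(46115) = 4 × 22 × 400 = 35200.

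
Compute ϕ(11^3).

φ(1331) = 1331 · (1 − 1/11)
       = 1331 · 10/11 = 1210.

1210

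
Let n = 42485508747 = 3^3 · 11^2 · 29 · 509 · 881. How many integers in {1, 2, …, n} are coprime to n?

24783897600

φ(3^3) = 3^3 − 3^2 = 27 − 9 = 18.
φ(11^2) = 11^2 − 11^1 = 121 − 11 = 110.
φ(29) = 29 − 1 = 28.
φ(509) = 509 − 1 = 508.
φ(881) = 881 − 1 = 880.
Multiply: 18 · 110 · 28 · 508 · 880 = 24783897600.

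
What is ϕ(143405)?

103488

Factor 143405: 143405 = 5 × 23 × 29 × 43.
φ(143405) = 143405 · (1 − 1/5) · (1 − 1/23) · (1 − 1/29) · (1 − 1/43)
       = 143405 · 103488/143405 = 103488.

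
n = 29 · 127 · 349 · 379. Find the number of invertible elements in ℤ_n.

464087232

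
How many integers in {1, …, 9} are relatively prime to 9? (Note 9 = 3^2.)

φ(9) = 9 · (1 − 1/3)
       = 9 · 2/3 = 6.

6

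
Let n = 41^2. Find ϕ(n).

1640

φ(1681) = 1681 · (1 − 1/41)
       = 1681 · 40/41 = 1640.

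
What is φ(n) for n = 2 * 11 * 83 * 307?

250920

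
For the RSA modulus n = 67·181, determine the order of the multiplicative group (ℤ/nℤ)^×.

11880

φ(12127) = 12127 · (1 − 1/67) · (1 − 1/181)
       = 12127 · 11880/12127 = 11880.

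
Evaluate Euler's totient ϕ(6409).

First factor: 6409 = 13 · 17 · 29.
φ(6409) = 6409 · (1 − 1/13) · (1 − 1/17) · (1 − 1/29)
       = 6409 · 5376/6409 = 5376.

5376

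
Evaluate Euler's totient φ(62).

First factor: 62 = 2 · 31.
φ(62) = 62 · (1 − 1/2) · (1 − 1/31)
       = 62 · 30/62 = 30.

30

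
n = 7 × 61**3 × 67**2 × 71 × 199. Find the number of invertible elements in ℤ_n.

82100185675200

φ(100774018173227) = 100774018173227 · (1 − 1/7) · (1 − 1/61) · (1 − 1/67) · (1 − 1/71) · (1 − 1/199)
       = 100774018173227 · 329313600/404216561 = 82100185675200.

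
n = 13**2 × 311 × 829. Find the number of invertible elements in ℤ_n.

φ(43571411) = 43571411 · (1 − 1/13) · (1 − 1/311) · (1 − 1/829)
       = 43571411 · 3080160/3351647 = 40042080.

40042080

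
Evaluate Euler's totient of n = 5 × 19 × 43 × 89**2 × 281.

φ(9092397085) = 9092397085 · (1 − 1/5) · (1 − 1/19) · (1 − 1/43) · (1 − 1/89) · (1 − 1/281)
       = 9092397085 · 74511360/102161765 = 6631511040.

6631511040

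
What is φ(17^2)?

φ(289) = 289 · (1 − 1/17)
       = 289 · 16/17 = 272.

272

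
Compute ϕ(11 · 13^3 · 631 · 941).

φ(14349663757) = 14349663757 · (1 − 1/11) · (1 − 1/13) · (1 − 1/631) · (1 − 1/941)
       = 14349663757 · 71064000/84909253 = 12009816000.

12009816000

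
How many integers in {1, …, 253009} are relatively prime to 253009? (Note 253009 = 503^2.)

φ(253009) = 253009 · (1 − 1/503)
       = 253009 · 502/503 = 252506.

252506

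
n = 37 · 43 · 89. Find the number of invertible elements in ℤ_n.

φ(141599) = 141599 · (1 − 1/37) · (1 − 1/43) · (1 − 1/89)
       = 141599 · 133056/141599 = 133056.

133056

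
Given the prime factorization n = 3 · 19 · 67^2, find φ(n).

159192

φ(3) = 3 − 1 = 2.
φ(19) = 19 − 1 = 18.
φ(67^2) = 67^2 − 67^1 = 4489 − 67 = 4422.
Since φ is multiplicative, φ(255873) = 2 · 18 · 4422 = 159192.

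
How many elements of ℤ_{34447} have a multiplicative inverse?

First factor: 34447 = 7**2 · 19 · 37.
φ(34447) = 34447 · (1 − 1/7) · (1 − 1/19) · (1 − 1/37)
       = 34447 · 3888/4921 = 27216.

27216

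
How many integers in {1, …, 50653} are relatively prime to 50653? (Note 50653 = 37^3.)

φ(37^3) = 37^2·(37−1) = 1369·36 = 49284.

49284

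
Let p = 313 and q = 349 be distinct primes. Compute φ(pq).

φ(313) = 313 − 1 = 312.
φ(349) = 349 − 1 = 348.
φ(109237) = 312 × 348 = 108576.

108576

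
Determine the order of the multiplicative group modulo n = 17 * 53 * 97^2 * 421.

3253985280

φ(3569031289) = 3569031289 · (1 − 1/17) · (1 − 1/53) · (1 − 1/97) · (1 − 1/421)
       = 3569031289 · 33546240/36794137 = 3253985280.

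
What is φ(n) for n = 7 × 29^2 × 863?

φ(7) = 7 − 1 = 6.
φ(29^2) = 29^1·(29−1) = 29·28 = 812.
φ(863) = 863 − 1 = 862.
φ(5080481) = 6 × 812 × 862 = 4199664.

4199664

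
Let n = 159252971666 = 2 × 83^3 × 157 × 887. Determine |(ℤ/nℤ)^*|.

78077941968

φ(2) = 2 − 1 = 1.
φ(83^3) = 83^2·(83−1) = 6889·82 = 564898.
φ(157) = 157 − 1 = 156.
φ(887) = 887 − 1 = 886.
Multiply: 1 · 564898 · 156 · 886 = 78077941968.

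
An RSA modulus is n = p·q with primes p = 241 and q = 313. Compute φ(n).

φ(pq) = (p−1)(q−1) = 240 · 312 = 74880.

74880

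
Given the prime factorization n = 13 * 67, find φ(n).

φ(13) = 13 − 1 = 12.
φ(67) = 67 − 1 = 66.
φ(871) = 12 × 66 = 792.

792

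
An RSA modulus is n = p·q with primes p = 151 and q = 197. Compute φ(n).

φ(n) = (p − 1)(q − 1) = (151−1)(197−1) = 150·196 = 29400.

29400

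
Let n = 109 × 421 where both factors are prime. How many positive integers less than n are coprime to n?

φ(109) = 109 − 1 = 108.
φ(421) = 421 − 1 = 420.
Since φ is multiplicative, φ(45889) = 108 · 420 = 45360.

45360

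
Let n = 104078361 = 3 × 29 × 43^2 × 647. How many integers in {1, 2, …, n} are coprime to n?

65333856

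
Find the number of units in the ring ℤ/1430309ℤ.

1430309 = 29 * 31 * 37 * 43.
φ(29) = 29 − 1 = 28.
φ(31) = 31 − 1 = 30.
φ(37) = 37 − 1 = 36.
φ(43) = 43 − 1 = 42.
Multiply: 28 · 30 · 36 · 42 = 1270080.

1270080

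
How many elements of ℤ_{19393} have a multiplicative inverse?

16800

Prime factorization: 19393 = 11 · 41 · 43.
φ(19393) = 19393 · (1 − 1/11) · (1 − 1/41) · (1 − 1/43)
       = 19393 · 16800/19393 = 16800.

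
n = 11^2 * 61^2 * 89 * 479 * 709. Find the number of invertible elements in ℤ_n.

φ(13608704866339) = 13608704866339 · (1 − 1/11) · (1 − 1/61) · (1 − 1/89) · (1 − 1/479) · (1 − 1/709)
       = 13608704866339 · 17868787200/20281229309 = 11989956211200.

11989956211200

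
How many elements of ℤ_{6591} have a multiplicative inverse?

First factor: 6591 = 3 * 13**3.
φ(3) = 3 − 1 = 2.
φ(13^3) = 13^3 − 13^2 = 2197 − 169 = 2028.
Multiply: 2 · 2028 = 4056.

4056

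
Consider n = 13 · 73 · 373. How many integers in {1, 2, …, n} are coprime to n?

321408

φ(353977) = 353977 · (1 − 1/13) · (1 − 1/73) · (1 − 1/373)
       = 353977 · 321408/353977 = 321408.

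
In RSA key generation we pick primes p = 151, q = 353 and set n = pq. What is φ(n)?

52800

φ(151) = 151 − 1 = 150.
φ(353) = 353 − 1 = 352.
Since φ is multiplicative, φ(53303) = 150 · 352 = 52800.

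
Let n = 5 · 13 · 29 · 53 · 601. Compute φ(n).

41932800

φ(5) = 5 − 1 = 4.
φ(13) = 13 − 1 = 12.
φ(29) = 29 − 1 = 28.
φ(53) = 53 − 1 = 52.
φ(601) = 601 − 1 = 600.
φ(60042905) = 4 × 12 × 28 × 52 × 600 = 41932800.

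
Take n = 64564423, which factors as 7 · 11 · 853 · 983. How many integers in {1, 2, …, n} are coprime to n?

φ(64564423) = 64564423 · (1 − 1/7) · (1 − 1/11) · (1 − 1/853) · (1 − 1/983)
       = 64564423 · 50199840/64564423 = 50199840.

50199840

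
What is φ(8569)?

7200

Prime factorization: 8569 = 11 · 19 · 41.
φ(8569) = 8569 · (1 − 1/11) · (1 − 1/19) · (1 − 1/41)
       = 8569 · 7200/8569 = 7200.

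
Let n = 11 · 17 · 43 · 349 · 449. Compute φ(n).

φ(11) = 11 − 1 = 10.
φ(17) = 17 − 1 = 16.
φ(43) = 43 − 1 = 42.
φ(349) = 349 − 1 = 348.
φ(449) = 449 − 1 = 448.
Multiply: 10 · 16 · 42 · 348 · 448 = 1047674880.

1047674880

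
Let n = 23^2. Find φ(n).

φ(529) = 529 · (1 − 1/23)
       = 529 · 22/23 = 506.

506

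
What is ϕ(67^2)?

φ(4489) = 4489 · (1 − 1/67)
       = 4489 · 66/67 = 4422.

4422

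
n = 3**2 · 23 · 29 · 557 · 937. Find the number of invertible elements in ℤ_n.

1923457536

φ(3133019727) = 3133019727 · (1 − 1/3) · (1 − 1/23) · (1 − 1/29) · (1 − 1/557) · (1 − 1/937)
       = 3133019727 · 641152512/1044339909 = 1923457536.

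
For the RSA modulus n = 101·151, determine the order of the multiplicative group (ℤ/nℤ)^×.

15000

φ(pq) = (p−1)(q−1) = 100 · 150 = 15000.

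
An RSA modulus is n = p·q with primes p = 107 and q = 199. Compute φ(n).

φ(n) = (p − 1)(q − 1) = (107−1)(199−1) = 106·198 = 20988.

20988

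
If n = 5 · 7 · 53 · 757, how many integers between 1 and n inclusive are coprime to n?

φ(1404235) = 1404235 · (1 − 1/5) · (1 − 1/7) · (1 − 1/53) · (1 − 1/757)
       = 1404235 · 943488/1404235 = 943488.

943488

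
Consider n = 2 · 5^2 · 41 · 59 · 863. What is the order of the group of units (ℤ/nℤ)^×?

φ(2) = 2 − 1 = 1.
φ(5^2) = 5^1·(5−1) = 5·4 = 20.
φ(41) = 41 − 1 = 40.
φ(59) = 59 − 1 = 58.
φ(863) = 863 − 1 = 862.
Multiply: 1 · 20 · 40 · 58 · 862 = 39996800.

39996800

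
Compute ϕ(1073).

Factor 1073: 1073 = 29 × 37.
φ(1073) = 1073 · (1 − 1/29) · (1 − 1/37)
       = 1073 · 1008/1073 = 1008.

1008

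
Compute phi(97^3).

φ(97^3) = 97^2·(97−1) = 9409·96 = 903264.

903264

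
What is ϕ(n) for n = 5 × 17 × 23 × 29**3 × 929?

30768381952

φ(44295179855) = 44295179855 · (1 − 1/5) · (1 − 1/17) · (1 − 1/23) · (1 − 1/29) · (1 − 1/929)
       = 44295179855 · 36585472/52669655 = 30768381952.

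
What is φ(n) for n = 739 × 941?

φ(695399) = 695399 · (1 − 1/739) · (1 − 1/941)
       = 695399 · 693720/695399 = 693720.

693720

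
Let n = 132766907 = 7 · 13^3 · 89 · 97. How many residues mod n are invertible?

102795264

φ(7) = 7 − 1 = 6.
φ(13^3) = 13^3 − 13^2 = 2197 − 169 = 2028.
φ(89) = 89 − 1 = 88.
φ(97) = 97 − 1 = 96.
φ(132766907) = 6 × 2028 × 88 × 96 = 102795264.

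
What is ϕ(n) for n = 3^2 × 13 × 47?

3312

φ(5499) = 5499 · (1 − 1/3) · (1 − 1/13) · (1 − 1/47)
       = 5499 · 1104/1833 = 3312.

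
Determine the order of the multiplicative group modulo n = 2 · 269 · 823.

φ(2) = 2 − 1 = 1.
φ(269) = 269 − 1 = 268.
φ(823) = 823 − 1 = 822.
φ(442774) = 1 × 268 × 822 = 220296.

220296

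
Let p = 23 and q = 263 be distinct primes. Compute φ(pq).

5764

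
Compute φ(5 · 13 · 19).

864

φ(5) = 5 − 1 = 4.
φ(13) = 13 − 1 = 12.
φ(19) = 19 − 1 = 18.
Multiply: 4 · 12 · 18 = 864.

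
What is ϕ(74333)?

60480

First factor: 74333 = 7**2 × 37 × 41.
φ(74333) = 74333 · (1 − 1/7) · (1 − 1/37) · (1 − 1/41)
       = 74333 · 8640/10619 = 60480.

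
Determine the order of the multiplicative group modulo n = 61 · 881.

52800

φ(61) = 61 − 1 = 60.
φ(881) = 881 − 1 = 880.
φ(53741) = 60 × 880 = 52800.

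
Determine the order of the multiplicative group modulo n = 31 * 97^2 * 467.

130181760

φ(136214093) = 136214093 · (1 − 1/31) · (1 − 1/97) · (1 − 1/467)
       = 136214093 · 1342080/1404269 = 130181760.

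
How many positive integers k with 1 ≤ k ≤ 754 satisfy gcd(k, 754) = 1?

336

Factor 754: 754 = 2 · 13 · 29.
φ(754) = 754 · (1 − 1/2) · (1 − 1/13) · (1 − 1/29)
       = 754 · 336/754 = 336.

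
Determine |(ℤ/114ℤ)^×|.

114 = 2 · 3 · 19.
φ(2) = 2 − 1 = 1.
φ(3) = 3 − 1 = 2.
φ(19) = 19 − 1 = 18.
φ(114) = 1 × 2 × 18 = 36.

36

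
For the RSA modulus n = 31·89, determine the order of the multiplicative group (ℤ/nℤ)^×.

2640

φ(31) = 31 − 1 = 30.
φ(89) = 89 − 1 = 88.
Multiply: 30 · 88 = 2640.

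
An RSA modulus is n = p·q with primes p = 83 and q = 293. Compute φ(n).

23944

φ(24319) = 24319 · (1 − 1/83) · (1 − 1/293)
       = 24319 · 23944/24319 = 23944.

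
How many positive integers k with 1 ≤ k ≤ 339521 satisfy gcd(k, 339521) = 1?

262080

Prime factorization: 339521 = 7^2 · 13^2 · 41.
φ(7^2) = 7^2 − 7^1 = 49 − 7 = 42.
φ(13^2) = 13^1·(13−1) = 13·12 = 156.
φ(41) = 41 − 1 = 40.
Since φ is multiplicative, φ(339521) = 42 · 156 · 40 = 262080.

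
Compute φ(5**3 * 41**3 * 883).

φ(5^3) = 5^2·(5−1) = 25·4 = 100.
φ(41^3) = 41^3 − 41^2 = 68921 − 1681 = 67240.
φ(883) = 883 − 1 = 882.
Multiply: 100 · 67240 · 882 = 5930568000.

5930568000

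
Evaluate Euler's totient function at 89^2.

7832

φ(7921) = 7921 · (1 − 1/89)
       = 7921 · 88/89 = 7832.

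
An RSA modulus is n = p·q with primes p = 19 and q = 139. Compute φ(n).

φ(n) = (p − 1)(q − 1) = (19−1)(139−1) = 18·138 = 2484.

2484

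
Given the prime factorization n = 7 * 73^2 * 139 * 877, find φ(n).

3812323968

φ(7) = 7 − 1 = 6.
φ(73^2) = 73^2 − 73^1 = 5329 − 73 = 5256.
φ(139) = 139 − 1 = 138.
φ(877) = 877 − 1 = 876.
Multiply: 6 · 5256 · 138 · 876 = 3812323968.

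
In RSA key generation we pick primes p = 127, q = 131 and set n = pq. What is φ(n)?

16380

φ(pq) = (p−1)(q−1) = 126 · 130 = 16380.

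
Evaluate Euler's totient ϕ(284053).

201600

First factor: 284053 = 7^2 * 11 * 17 * 31.
φ(284053) = 284053 · (1 − 1/7) · (1 − 1/11) · (1 − 1/17) · (1 − 1/31)
       = 284053 · 28800/40579 = 201600.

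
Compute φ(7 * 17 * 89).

8448

φ(10591) = 10591 · (1 − 1/7) · (1 − 1/17) · (1 − 1/89)
       = 10591 · 8448/10591 = 8448.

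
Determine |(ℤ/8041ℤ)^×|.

Factor 8041: 8041 = 11 · 17 · 43.
φ(11) = 11 − 1 = 10.
φ(17) = 17 − 1 = 16.
φ(43) = 43 − 1 = 42.
φ(8041) = 10 × 16 × 42 = 6720.

6720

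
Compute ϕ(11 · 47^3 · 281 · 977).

φ(11) = 11 − 1 = 10.
φ(47^3) = 47^3 − 47^2 = 103823 − 2209 = 101614.
φ(281) = 281 − 1 = 280.
φ(977) = 977 − 1 = 976.
Multiply: 10 · 101614 · 280 · 976 = 277690739200.

277690739200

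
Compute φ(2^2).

φ(4) = 4 · (1 − 1/2)
       = 4 · 1/2 = 2.

2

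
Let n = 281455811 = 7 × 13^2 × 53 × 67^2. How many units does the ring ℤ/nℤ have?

215227584

φ(281455811) = 281455811 · (1 − 1/7) · (1 − 1/13) · (1 − 1/53) · (1 − 1/67)
       = 281455811 · 247104/323141 = 215227584.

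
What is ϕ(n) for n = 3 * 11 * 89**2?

φ(261393) = 261393 · (1 − 1/3) · (1 − 1/11) · (1 − 1/89)
       = 261393 · 1760/2937 = 156640.

156640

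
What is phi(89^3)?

φ(704969) = 704969 · (1 − 1/89)
       = 704969 · 88/89 = 697048.

697048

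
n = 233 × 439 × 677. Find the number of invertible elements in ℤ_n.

68692416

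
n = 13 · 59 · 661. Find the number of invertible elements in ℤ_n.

φ(506987) = 506987 · (1 − 1/13) · (1 − 1/59) · (1 − 1/661)
       = 506987 · 459360/506987 = 459360.

459360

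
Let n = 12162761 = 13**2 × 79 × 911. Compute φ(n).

φ(13^2) = 13^2 − 13^1 = 169 − 13 = 156.
φ(79) = 79 − 1 = 78.
φ(911) = 911 − 1 = 910.
Multiply: 156 · 78 · 910 = 11072880.

11072880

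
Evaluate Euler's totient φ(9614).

First factor: 9614 = 2 * 11 * 19 * 23.
φ(2) = 2 − 1 = 1.
φ(11) = 11 − 1 = 10.
φ(19) = 19 − 1 = 18.
φ(23) = 23 − 1 = 22.
Multiply: 1 · 10 · 18 · 22 = 3960.

3960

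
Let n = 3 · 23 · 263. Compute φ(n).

11528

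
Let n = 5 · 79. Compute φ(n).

312

φ(5) = 5 − 1 = 4.
φ(79) = 79 − 1 = 78.
Since φ is multiplicative, φ(395) = 4 · 78 = 312.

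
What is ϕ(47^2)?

φ(47^2) = 47^2 − 47^1 = 2209 − 47 = 2162.

2162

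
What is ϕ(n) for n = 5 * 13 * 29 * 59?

77952

φ(111215) = 111215 · (1 − 1/5) · (1 − 1/13) · (1 − 1/29) · (1 − 1/59)
       = 111215 · 77952/111215 = 77952.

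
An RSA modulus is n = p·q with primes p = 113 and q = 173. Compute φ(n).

19264

φ(n) = (p − 1)(q − 1) = (113−1)(173−1) = 112·172 = 19264.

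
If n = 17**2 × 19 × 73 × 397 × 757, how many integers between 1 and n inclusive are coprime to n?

φ(120464945947) = 120464945947 · (1 − 1/17) · (1 − 1/19) · (1 − 1/73) · (1 − 1/397) · (1 − 1/757)
       = 120464945947 · 6207860736/7086173291 = 105533632512.

105533632512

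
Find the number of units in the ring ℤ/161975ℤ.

First factor: 161975 = 5^2 × 11 × 19 × 31.
φ(5^2) = 5^2 − 5^1 = 25 − 5 = 20.
φ(11) = 11 − 1 = 10.
φ(19) = 19 − 1 = 18.
φ(31) = 31 − 1 = 30.
Since φ is multiplicative, φ(161975) = 20 · 10 · 18 · 30 = 108000.

108000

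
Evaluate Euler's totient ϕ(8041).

Prime factorization: 8041 = 11 · 17 · 43.
φ(11) = 11 − 1 = 10.
φ(17) = 17 − 1 = 16.
φ(43) = 43 − 1 = 42.
φ(8041) = 10 × 16 × 42 = 6720.

6720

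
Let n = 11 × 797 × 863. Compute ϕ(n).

6861520

φ(11) = 11 − 1 = 10.
φ(797) = 797 − 1 = 796.
φ(863) = 863 − 1 = 862.
φ(7565921) = 10 × 796 × 862 = 6861520.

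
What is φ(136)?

64

First factor: 136 = 2^3 · 17.
φ(2^3) = 2^2·(2−1) = 4·1 = 4.
φ(17) = 17 − 1 = 16.
φ(136) = 4 × 16 = 64.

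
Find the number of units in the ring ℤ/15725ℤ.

First factor: 15725 = 5^2 · 17 · 37.
φ(5^2) = 5^2 − 5^1 = 25 − 5 = 20.
φ(17) = 17 − 1 = 16.
φ(37) = 37 − 1 = 36.
Since φ is multiplicative, φ(15725) = 20 · 16 · 36 = 11520.

11520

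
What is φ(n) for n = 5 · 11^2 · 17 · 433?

3041280

φ(4453405) = 4453405 · (1 − 1/5) · (1 − 1/11) · (1 − 1/17) · (1 − 1/433)
       = 4453405 · 276480/404855 = 3041280.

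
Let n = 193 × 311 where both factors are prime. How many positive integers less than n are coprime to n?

59520

φ(193) = 193 − 1 = 192.
φ(311) = 311 − 1 = 310.
Multiply: 192 · 310 = 59520.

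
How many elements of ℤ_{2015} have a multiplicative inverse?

1440

Factor 2015: 2015 = 5 * 13 * 31.
φ(5) = 5 − 1 = 4.
φ(13) = 13 − 1 = 12.
φ(31) = 31 − 1 = 30.
φ(2015) = 4 × 12 × 30 = 1440.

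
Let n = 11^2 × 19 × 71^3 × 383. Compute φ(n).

266896753200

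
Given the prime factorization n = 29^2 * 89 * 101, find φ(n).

7145600

φ(29^2) = 29^1·(29−1) = 29·28 = 812.
φ(89) = 89 − 1 = 88.
φ(101) = 101 − 1 = 100.
Multiply: 812 · 88 · 100 = 7145600.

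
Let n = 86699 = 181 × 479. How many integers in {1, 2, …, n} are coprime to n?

86040

φ(86699) = 86699 · (1 − 1/181) · (1 − 1/479)
       = 86699 · 86040/86699 = 86040.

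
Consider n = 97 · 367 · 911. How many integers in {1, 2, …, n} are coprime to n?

φ(97) = 97 − 1 = 96.
φ(367) = 367 − 1 = 366.
φ(911) = 911 − 1 = 910.
Since φ is multiplicative, φ(32430689) = 96 · 366 · 910 = 31973760.

31973760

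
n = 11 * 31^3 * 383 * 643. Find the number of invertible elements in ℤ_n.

70703845200

φ(11) = 11 − 1 = 10.
φ(31^3) = 31^2·(31−1) = 961·30 = 28830.
φ(383) = 383 − 1 = 382.
φ(643) = 643 − 1 = 642.
Multiply: 10 · 28830 · 382 · 642 = 70703845200.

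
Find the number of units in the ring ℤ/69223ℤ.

69223 = 7 · 11 · 29 · 31.
φ(69223) = 69223 · (1 − 1/7) · (1 − 1/11) · (1 − 1/29) · (1 − 1/31)
       = 69223 · 50400/69223 = 50400.

50400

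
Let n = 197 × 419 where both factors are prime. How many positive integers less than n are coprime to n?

φ(pq) = (p−1)(q−1) = 196 · 418 = 81928.

81928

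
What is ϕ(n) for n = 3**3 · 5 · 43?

φ(3^3) = 3^3 − 3^2 = 27 − 9 = 18.
φ(5) = 5 − 1 = 4.
φ(43) = 43 − 1 = 42.
Since φ is multiplicative, φ(5805) = 18 · 4 · 42 = 3024.

3024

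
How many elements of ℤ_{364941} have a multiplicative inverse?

221760

364941 = 3^2 * 23 * 41 * 43.
φ(364941) = 364941 · (1 − 1/3) · (1 − 1/23) · (1 − 1/41) · (1 − 1/43)
       = 364941 · 73920/121647 = 221760.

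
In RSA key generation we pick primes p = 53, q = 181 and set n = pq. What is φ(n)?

9360

φ(53) = 53 − 1 = 52.
φ(181) = 181 − 1 = 180.
Since φ is multiplicative, φ(9593) = 52 · 180 = 9360.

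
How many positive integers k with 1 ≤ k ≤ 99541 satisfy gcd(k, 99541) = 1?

First factor: 99541 = 13^2 · 19 · 31.
φ(13^2) = 13^2 − 13^1 = 169 − 13 = 156.
φ(19) = 19 − 1 = 18.
φ(31) = 31 − 1 = 30.
Since φ is multiplicative, φ(99541) = 156 · 18 · 30 = 84240.

84240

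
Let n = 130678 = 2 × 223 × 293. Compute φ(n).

φ(130678) = 130678 · (1 − 1/2) · (1 − 1/223) · (1 − 1/293)
       = 130678 · 64824/130678 = 64824.

64824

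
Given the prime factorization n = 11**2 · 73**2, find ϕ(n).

578160

φ(11^2) = 11^1·(11−1) = 11·10 = 110.
φ(73^2) = 73^1·(73−1) = 73·72 = 5256.
Since φ is multiplicative, φ(644809) = 110 · 5256 = 578160.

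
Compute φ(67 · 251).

16500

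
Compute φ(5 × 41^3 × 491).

φ(5) = 5 − 1 = 4.
φ(41^3) = 41^2·(41−1) = 1681·40 = 67240.
φ(491) = 491 − 1 = 490.
Multiply: 4 · 67240 · 490 = 131790400.

131790400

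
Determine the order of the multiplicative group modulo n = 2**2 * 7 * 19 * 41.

φ(2^2) = 2^1·(2−1) = 2·1 = 2.
φ(7) = 7 − 1 = 6.
φ(19) = 19 − 1 = 18.
φ(41) = 41 − 1 = 40.
φ(21812) = 2 × 6 × 18 × 40 = 8640.

8640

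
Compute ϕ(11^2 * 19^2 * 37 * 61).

81259200

φ(98588017) = 98588017 · (1 − 1/11) · (1 − 1/19) · (1 − 1/37) · (1 − 1/61)
       = 98588017 · 388800/471713 = 81259200.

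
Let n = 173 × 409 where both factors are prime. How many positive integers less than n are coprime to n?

φ(pq) = (p−1)(q−1) = 172 · 408 = 70176.

70176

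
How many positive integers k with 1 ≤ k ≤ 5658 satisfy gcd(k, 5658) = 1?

1760

Factor 5658: 5658 = 2 · 3 · 23 · 41.
φ(5658) = 5658 · (1 − 1/2) · (1 − 1/3) · (1 − 1/23) · (1 − 1/41)
       = 5658 · 1760/5658 = 1760.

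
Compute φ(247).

216

Factor 247: 247 = 13 × 19.
φ(13) = 13 − 1 = 12.
φ(19) = 19 − 1 = 18.
Multiply: 12 · 18 = 216.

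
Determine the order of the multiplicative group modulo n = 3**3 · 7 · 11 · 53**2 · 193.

571484160

φ(1127102823) = 1127102823 · (1 − 1/3) · (1 − 1/7) · (1 − 1/11) · (1 − 1/53) · (1 − 1/193)
       = 1127102823 · 1198080/2362899 = 571484160.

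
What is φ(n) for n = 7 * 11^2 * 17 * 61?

φ(7) = 7 − 1 = 6.
φ(11^2) = 11^2 − 11^1 = 121 − 11 = 110.
φ(17) = 17 − 1 = 16.
φ(61) = 61 − 1 = 60.
φ(878339) = 6 × 110 × 16 × 60 = 633600.

633600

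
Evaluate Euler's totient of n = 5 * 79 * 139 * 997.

42883776

φ(5) = 5 − 1 = 4.
φ(79) = 79 − 1 = 78.
φ(139) = 139 − 1 = 138.
φ(997) = 997 − 1 = 996.
Since φ is multiplicative, φ(54740285) = 4 · 78 · 138 · 996 = 42883776.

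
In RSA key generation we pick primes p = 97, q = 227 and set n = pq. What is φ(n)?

φ(22019) = 22019 · (1 − 1/97) · (1 − 1/227)
       = 22019 · 21696/22019 = 21696.

21696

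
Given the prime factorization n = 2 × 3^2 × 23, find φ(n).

φ(414) = 414 · (1 − 1/2) · (1 − 1/3) · (1 − 1/23)
       = 414 · 44/138 = 132.

132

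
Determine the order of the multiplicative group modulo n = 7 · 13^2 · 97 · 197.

17611776

φ(22605947) = 22605947 · (1 − 1/7) · (1 − 1/13) · (1 − 1/97) · (1 − 1/197)
       = 22605947 · 1354752/1738919 = 17611776.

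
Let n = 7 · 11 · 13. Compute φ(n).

720

φ(7) = 7 − 1 = 6.
φ(11) = 11 − 1 = 10.
φ(13) = 13 − 1 = 12.
φ(1001) = 6 × 10 × 12 = 720.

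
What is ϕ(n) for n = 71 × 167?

φ(71) = 71 − 1 = 70.
φ(167) = 167 − 1 = 166.
Multiply: 70 · 166 = 11620.

11620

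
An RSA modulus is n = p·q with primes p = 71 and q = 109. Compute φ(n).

φ(n) = (p − 1)(q − 1) = (71−1)(109−1) = 70·108 = 7560.

7560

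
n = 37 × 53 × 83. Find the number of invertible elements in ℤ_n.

153504

φ(37) = 37 − 1 = 36.
φ(53) = 53 − 1 = 52.
φ(83) = 83 − 1 = 82.
Since φ is multiplicative, φ(162763) = 36 · 52 · 82 = 153504.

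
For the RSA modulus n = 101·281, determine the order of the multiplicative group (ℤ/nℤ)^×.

28000

φ(pq) = (p−1)(q−1) = 100 · 280 = 28000.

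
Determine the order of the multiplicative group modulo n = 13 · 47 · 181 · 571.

56635200

φ(13) = 13 − 1 = 12.
φ(47) = 47 − 1 = 46.
φ(181) = 181 − 1 = 180.
φ(571) = 571 − 1 = 570.
Since φ is multiplicative, φ(63147461) = 12 · 46 · 180 · 570 = 56635200.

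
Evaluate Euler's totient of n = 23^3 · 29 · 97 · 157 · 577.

φ(3100478369119) = 3100478369119 · (1 − 1/23) · (1 − 1/29) · (1 − 1/97) · (1 − 1/157) · (1 − 1/577)
       = 3100478369119 · 5313724416/5861017711 = 2810960216064.

2810960216064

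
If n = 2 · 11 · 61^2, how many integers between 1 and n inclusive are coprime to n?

36600

φ(81862) = 81862 · (1 − 1/2) · (1 − 1/11) · (1 − 1/61)
       = 81862 · 600/1342 = 36600.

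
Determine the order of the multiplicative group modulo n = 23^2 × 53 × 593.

15576704

φ(23^2) = 23^2 − 23^1 = 529 − 23 = 506.
φ(53) = 53 − 1 = 52.
φ(593) = 593 − 1 = 592.
Multiply: 506 · 52 · 592 = 15576704.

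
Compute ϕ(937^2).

877032

φ(877969) = 877969 · (1 − 1/937)
       = 877969 · 936/937 = 877032.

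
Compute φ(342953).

285120

342953 = 13 · 23 · 31 · 37.
φ(13) = 13 − 1 = 12.
φ(23) = 23 − 1 = 22.
φ(31) = 31 − 1 = 30.
φ(37) = 37 − 1 = 36.
Multiply: 12 · 22 · 30 · 36 = 285120.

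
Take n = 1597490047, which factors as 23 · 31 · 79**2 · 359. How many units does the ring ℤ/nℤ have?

φ(23) = 23 − 1 = 22.
φ(31) = 31 − 1 = 30.
φ(79^2) = 79^1·(79−1) = 79·78 = 6162.
φ(359) = 359 − 1 = 358.
φ(1597490047) = 22 × 30 × 6162 × 358 = 1455957360.

1455957360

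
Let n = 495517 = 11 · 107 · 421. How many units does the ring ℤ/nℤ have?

445200

φ(495517) = 495517 · (1 − 1/11) · (1 − 1/107) · (1 − 1/421)
       = 495517 · 445200/495517 = 445200.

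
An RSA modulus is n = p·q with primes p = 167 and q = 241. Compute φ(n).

39840

φ(40247) = 40247 · (1 − 1/167) · (1 − 1/241)
       = 40247 · 39840/40247 = 39840.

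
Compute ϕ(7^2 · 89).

3696

φ(4361) = 4361 · (1 − 1/7) · (1 − 1/89)
       = 4361 · 528/623 = 3696.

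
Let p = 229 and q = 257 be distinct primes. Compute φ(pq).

58368

φ(229) = 229 − 1 = 228.
φ(257) = 257 − 1 = 256.
φ(58853) = 228 × 256 = 58368.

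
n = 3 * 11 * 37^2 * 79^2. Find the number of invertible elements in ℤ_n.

φ(281949657) = 281949657 · (1 − 1/3) · (1 − 1/11) · (1 − 1/37) · (1 − 1/79)
       = 281949657 · 56160/96459 = 164155680.

164155680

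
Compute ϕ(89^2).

7832

φ(89^2) = 89^2 − 89^1 = 7921 − 89 = 7832.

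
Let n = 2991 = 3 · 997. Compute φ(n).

φ(3) = 3 − 1 = 2.
φ(997) = 997 − 1 = 996.
Since φ is multiplicative, φ(2991) = 2 · 996 = 1992.

1992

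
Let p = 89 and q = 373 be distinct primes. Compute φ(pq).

32736

φ(pq) = (p−1)(q−1) = 88 · 372 = 32736.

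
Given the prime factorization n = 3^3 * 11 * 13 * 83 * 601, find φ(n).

106272000

φ(192598263) = 192598263 · (1 − 1/3) · (1 − 1/11) · (1 − 1/13) · (1 − 1/83) · (1 − 1/601)
       = 192598263 · 11808000/21399807 = 106272000.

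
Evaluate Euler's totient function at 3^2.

6

φ(3^2) = 3^1·(3−1) = 3·2 = 6.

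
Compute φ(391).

352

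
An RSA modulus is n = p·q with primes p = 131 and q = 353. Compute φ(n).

φ(n) = (p − 1)(q − 1) = (131−1)(353−1) = 130·352 = 45760.

45760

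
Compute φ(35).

24

Factor 35: 35 = 5 · 7.
φ(5) = 5 − 1 = 4.
φ(7) = 7 − 1 = 6.
φ(35) = 4 × 6 = 24.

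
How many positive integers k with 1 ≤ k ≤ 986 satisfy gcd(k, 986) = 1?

448

Prime factorization: 986 = 2 · 17 · 29.
φ(986) = 986 · (1 − 1/2) · (1 − 1/17) · (1 − 1/29)
       = 986 · 448/986 = 448.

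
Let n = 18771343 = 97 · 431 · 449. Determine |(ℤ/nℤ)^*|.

φ(97) = 97 − 1 = 96.
φ(431) = 431 − 1 = 430.
φ(449) = 449 − 1 = 448.
Since φ is multiplicative, φ(18771343) = 96 · 430 · 448 = 18493440.

18493440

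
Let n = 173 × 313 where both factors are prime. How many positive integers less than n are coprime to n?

φ(173) = 173 − 1 = 172.
φ(313) = 313 − 1 = 312.
Multiply: 172 · 312 = 53664.

53664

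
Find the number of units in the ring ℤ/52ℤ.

24

52 = 2^2 · 13.
φ(52) = 52 · (1 − 1/2) · (1 − 1/13)
       = 52 · 12/26 = 24.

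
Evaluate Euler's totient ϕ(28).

Factor 28: 28 = 2^2 × 7.
φ(28) = 28 · (1 − 1/2) · (1 − 1/7)
       = 28 · 6/14 = 12.

12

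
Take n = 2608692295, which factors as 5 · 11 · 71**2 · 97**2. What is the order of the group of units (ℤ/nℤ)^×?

φ(5) = 5 − 1 = 4.
φ(11) = 11 − 1 = 10.
φ(71^2) = 71^1·(71−1) = 71·70 = 4970.
φ(97^2) = 97^2 − 97^1 = 9409 − 97 = 9312.
Since φ is multiplicative, φ(2608692295) = 4 · 10 · 4970 · 9312 = 1851225600.

1851225600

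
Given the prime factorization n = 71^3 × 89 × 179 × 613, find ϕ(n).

3382741676160

φ(71^3) = 71^2·(71−1) = 5041·70 = 352870.
φ(89) = 89 − 1 = 88.
φ(179) = 179 − 1 = 178.
φ(613) = 613 − 1 = 612.
Since φ is multiplicative, φ(3495252526433) = 352870 · 88 · 178 · 612 = 3382741676160.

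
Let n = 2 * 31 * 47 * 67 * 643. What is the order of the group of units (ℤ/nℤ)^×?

φ(125538034) = 125538034 · (1 − 1/2) · (1 − 1/31) · (1 − 1/47) · (1 − 1/67) · (1 − 1/643)
       = 125538034 · 58473360/125538034 = 58473360.

58473360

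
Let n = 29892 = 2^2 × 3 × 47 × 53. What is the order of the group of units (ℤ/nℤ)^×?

9568

φ(2^2) = 2^2 − 2^1 = 4 − 2 = 2.
φ(3) = 3 − 1 = 2.
φ(47) = 47 − 1 = 46.
φ(53) = 53 − 1 = 52.
Since φ is multiplicative, φ(29892) = 2 · 2 · 46 · 52 = 9568.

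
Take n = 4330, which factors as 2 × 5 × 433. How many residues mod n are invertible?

1728

φ(4330) = 4330 · (1 − 1/2) · (1 − 1/5) · (1 − 1/433)
       = 4330 · 1728/4330 = 1728.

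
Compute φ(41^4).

2756840

φ(2825761) = 2825761 · (1 − 1/41)
       = 2825761 · 40/41 = 2756840.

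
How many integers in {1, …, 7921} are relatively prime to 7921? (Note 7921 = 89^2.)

φ(7921) = 7921 · (1 − 1/89)
       = 7921 · 88/89 = 7832.

7832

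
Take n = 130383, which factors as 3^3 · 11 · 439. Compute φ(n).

78840

φ(130383) = 130383 · (1 − 1/3) · (1 − 1/11) · (1 − 1/439)
       = 130383 · 8760/14487 = 78840.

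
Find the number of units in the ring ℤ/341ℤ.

341 = 11 × 31.
φ(341) = 341 · (1 − 1/11) · (1 − 1/31)
       = 341 · 300/341 = 300.

300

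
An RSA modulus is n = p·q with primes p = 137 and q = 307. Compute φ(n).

41616

φ(42059) = 42059 · (1 − 1/137) · (1 − 1/307)
       = 42059 · 41616/42059 = 41616.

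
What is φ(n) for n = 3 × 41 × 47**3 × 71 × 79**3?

277006755043200

φ(3) = 3 − 1 = 2.
φ(41) = 41 − 1 = 40.
φ(47^3) = 47^2·(47−1) = 2209·46 = 101614.
φ(71) = 71 − 1 = 70.
φ(79^3) = 79^2·(79−1) = 6241·78 = 486798.
φ(447031686451101) = 2 × 40 × 101614 × 70 × 486798 = 277006755043200.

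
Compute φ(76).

36

Prime factorization: 76 = 2^2 * 19.
φ(2^2) = 2^1·(2−1) = 2·1 = 2.
φ(19) = 19 − 1 = 18.
Multiply: 2 · 18 = 36.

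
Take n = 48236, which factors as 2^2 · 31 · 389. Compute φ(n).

23280

φ(2^2) = 2^2 − 2^1 = 4 − 2 = 2.
φ(31) = 31 − 1 = 30.
φ(389) = 389 − 1 = 388.
Multiply: 2 · 30 · 388 = 23280.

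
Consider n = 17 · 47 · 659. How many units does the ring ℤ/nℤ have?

φ(526541) = 526541 · (1 − 1/17) · (1 − 1/47) · (1 − 1/659)
       = 526541 · 484288/526541 = 484288.

484288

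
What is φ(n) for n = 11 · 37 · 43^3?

φ(11) = 11 − 1 = 10.
φ(37) = 37 − 1 = 36.
φ(43^3) = 43^2·(43−1) = 1849·42 = 77658.
φ(32359349) = 10 × 36 × 77658 = 27956880.

27956880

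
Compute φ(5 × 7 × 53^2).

66144

φ(98315) = 98315 · (1 − 1/5) · (1 − 1/7) · (1 − 1/53)
       = 98315 · 1248/1855 = 66144.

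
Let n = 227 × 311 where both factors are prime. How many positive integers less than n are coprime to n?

70060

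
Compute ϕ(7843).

6600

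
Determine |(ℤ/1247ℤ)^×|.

1176

First factor: 1247 = 29 * 43.
φ(29) = 29 − 1 = 28.
φ(43) = 43 − 1 = 42.
φ(1247) = 28 × 42 = 1176.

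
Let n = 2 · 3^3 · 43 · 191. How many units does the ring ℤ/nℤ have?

143640

φ(443502) = 443502 · (1 − 1/2) · (1 − 1/3) · (1 − 1/43) · (1 − 1/191)
       = 443502 · 15960/49278 = 143640.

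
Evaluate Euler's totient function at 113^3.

φ(1442897) = 1442897 · (1 − 1/113)
       = 1442897 · 112/113 = 1430128.

1430128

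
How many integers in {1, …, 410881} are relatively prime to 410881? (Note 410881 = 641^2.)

φ(641^2) = 641^1·(641−1) = 641·640 = 410240.

410240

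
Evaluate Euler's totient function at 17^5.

φ(17^5) = 17^4·(17−1) = 83521·16 = 1336336.

1336336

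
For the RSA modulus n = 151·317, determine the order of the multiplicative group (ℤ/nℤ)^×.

47400

φ(n) = (p − 1)(q − 1) = (151−1)(317−1) = 150·316 = 47400.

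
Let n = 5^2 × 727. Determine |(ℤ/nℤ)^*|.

φ(18175) = 18175 · (1 − 1/5) · (1 − 1/727)
       = 18175 · 2904/3635 = 14520.

14520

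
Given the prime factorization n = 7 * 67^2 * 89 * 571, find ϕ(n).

1330845120

φ(7) = 7 − 1 = 6.
φ(67^2) = 67^1·(67−1) = 67·66 = 4422.
φ(89) = 89 − 1 = 88.
φ(571) = 571 − 1 = 570.
Since φ is multiplicative, φ(1596885437) = 6 · 4422 · 88 · 570 = 1330845120.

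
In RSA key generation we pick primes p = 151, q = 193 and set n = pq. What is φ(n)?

For distinct primes, φ(pq) = (p−1)(q−1) = 150 × 192 = 28800.

28800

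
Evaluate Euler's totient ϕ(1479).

896

1479 = 3 · 17 · 29.
φ(3) = 3 − 1 = 2.
φ(17) = 17 − 1 = 16.
φ(29) = 29 − 1 = 28.
φ(1479) = 2 × 16 × 28 = 896.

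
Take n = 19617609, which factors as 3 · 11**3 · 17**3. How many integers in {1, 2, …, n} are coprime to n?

11190080

φ(3) = 3 − 1 = 2.
φ(11^3) = 11^2·(11−1) = 121·10 = 1210.
φ(17^3) = 17^2·(17−1) = 289·16 = 4624.
Multiply: 2 · 1210 · 4624 = 11190080.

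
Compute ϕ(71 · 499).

φ(35429) = 35429 · (1 − 1/71) · (1 − 1/499)
       = 35429 · 34860/35429 = 34860.

34860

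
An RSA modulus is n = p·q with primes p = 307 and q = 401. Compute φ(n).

122400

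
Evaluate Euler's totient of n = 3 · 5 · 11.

φ(3) = 3 − 1 = 2.
φ(5) = 5 − 1 = 4.
φ(11) = 11 − 1 = 10.
Since φ is multiplicative, φ(165) = 2 · 4 · 10 = 80.

80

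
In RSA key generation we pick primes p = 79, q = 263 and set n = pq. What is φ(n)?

φ(79) = 79 − 1 = 78.
φ(263) = 263 − 1 = 262.
Multiply: 78 · 262 = 20436.

20436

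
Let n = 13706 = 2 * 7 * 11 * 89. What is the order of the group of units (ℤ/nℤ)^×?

5280

φ(13706) = 13706 · (1 − 1/2) · (1 − 1/7) · (1 − 1/11) · (1 − 1/89)
       = 13706 · 5280/13706 = 5280.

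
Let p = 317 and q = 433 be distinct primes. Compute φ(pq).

φ(pq) = (p−1)(q−1) = 316 · 432 = 136512.

136512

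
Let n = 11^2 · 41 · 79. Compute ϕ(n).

343200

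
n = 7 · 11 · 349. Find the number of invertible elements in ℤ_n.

20880

φ(7) = 7 − 1 = 6.
φ(11) = 11 − 1 = 10.
φ(349) = 349 − 1 = 348.
Since φ is multiplicative, φ(26873) = 6 · 10 · 348 = 20880.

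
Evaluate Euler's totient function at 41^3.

67240

φ(68921) = 68921 · (1 − 1/41)
       = 68921 · 40/41 = 67240.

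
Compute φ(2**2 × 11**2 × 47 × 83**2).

φ(2^2) = 2^1·(2−1) = 2·1 = 2.
φ(11^2) = 11^1·(11−1) = 11·10 = 110.
φ(47) = 47 − 1 = 46.
φ(83^2) = 83^1·(83−1) = 83·82 = 6806.
Since φ is multiplicative, φ(156710972) = 2 · 110 · 46 · 6806 = 68876720.

68876720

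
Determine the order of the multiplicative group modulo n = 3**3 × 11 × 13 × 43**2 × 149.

577342080

φ(3^3) = 3^3 − 3^2 = 27 − 9 = 18.
φ(11) = 11 − 1 = 10.
φ(13) = 13 − 1 = 12.
φ(43^2) = 43^2 − 43^1 = 1849 − 43 = 1806.
φ(149) = 149 − 1 = 148.
Multiply: 18 · 10 · 12 · 1806 · 148 = 577342080.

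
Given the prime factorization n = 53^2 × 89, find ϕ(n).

242528

φ(53^2) = 53^2 − 53^1 = 2809 − 53 = 2756.
φ(89) = 89 − 1 = 88.
Multiply: 2756 · 88 = 242528.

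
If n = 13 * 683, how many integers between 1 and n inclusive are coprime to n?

φ(8879) = 8879 · (1 − 1/13) · (1 − 1/683)
       = 8879 · 8184/8879 = 8184.

8184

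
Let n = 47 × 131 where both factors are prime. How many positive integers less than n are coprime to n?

φ(n) = (p − 1)(q − 1) = (47−1)(131−1) = 46·130 = 5980.

5980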